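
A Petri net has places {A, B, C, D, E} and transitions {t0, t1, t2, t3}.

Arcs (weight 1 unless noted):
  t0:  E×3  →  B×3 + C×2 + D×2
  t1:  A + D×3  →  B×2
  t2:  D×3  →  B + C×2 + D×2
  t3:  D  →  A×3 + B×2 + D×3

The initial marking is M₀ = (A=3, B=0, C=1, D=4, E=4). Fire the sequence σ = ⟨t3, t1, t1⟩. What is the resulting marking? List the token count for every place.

step 1: fire t3:  (A=3, B=0, C=1, D=4, E=4) → (A=6, B=2, C=1, D=6, E=4)
step 2: fire t1:  (A=6, B=2, C=1, D=6, E=4) → (A=5, B=4, C=1, D=3, E=4)
step 3: fire t1:  (A=5, B=4, C=1, D=3, E=4) → (A=4, B=6, C=1, D=0, E=4)

(A=4, B=6, C=1, D=0, E=4)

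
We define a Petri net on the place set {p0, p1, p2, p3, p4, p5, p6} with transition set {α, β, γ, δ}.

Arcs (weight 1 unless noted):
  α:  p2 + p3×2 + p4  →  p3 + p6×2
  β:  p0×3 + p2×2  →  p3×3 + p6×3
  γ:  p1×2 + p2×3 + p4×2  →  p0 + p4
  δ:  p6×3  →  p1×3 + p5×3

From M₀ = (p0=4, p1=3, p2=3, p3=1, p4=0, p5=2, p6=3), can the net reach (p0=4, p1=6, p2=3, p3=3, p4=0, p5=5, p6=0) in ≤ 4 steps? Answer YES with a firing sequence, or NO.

NO — not reachable within 4 firings

depth 0: 1 marking
depth 1: 3 markings reached so far
depth 2: 4 markings reached so far
depth 3: 5 markings reached so far
depth 4: 5 markings reached so far
(frontier empty at depth 4; search complete)
target is not among the 5 markings reachable within 4 steps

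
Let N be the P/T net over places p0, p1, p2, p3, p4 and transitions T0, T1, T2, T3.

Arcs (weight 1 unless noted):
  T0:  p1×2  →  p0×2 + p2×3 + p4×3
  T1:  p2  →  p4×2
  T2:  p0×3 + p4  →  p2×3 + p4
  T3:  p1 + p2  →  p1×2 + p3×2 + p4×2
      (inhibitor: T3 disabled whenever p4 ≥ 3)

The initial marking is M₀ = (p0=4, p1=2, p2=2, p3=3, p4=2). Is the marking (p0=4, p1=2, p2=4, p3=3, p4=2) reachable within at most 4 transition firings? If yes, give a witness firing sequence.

NO — not reachable within 4 firings

depth 0: 1 marking
depth 1: 5 markings reached so far
depth 2: 12 markings reached so far
depth 3: 19 markings reached so far
depth 4: 27 markings reached so far
target is not among the 27 markings reachable within 4 steps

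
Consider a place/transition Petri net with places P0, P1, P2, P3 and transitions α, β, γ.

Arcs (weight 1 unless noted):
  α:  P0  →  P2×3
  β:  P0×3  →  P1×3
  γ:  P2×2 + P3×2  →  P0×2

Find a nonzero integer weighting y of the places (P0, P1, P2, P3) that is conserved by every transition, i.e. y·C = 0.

Incidence matrix C (rows=places, cols=transitions):
        α    β    γ
   P0  -1   -3    2
   P1   0    3    0
   P2   3    0   -2
   P3   0    0   -2

Candidate y = [3, 3, 1, 2]; check y·C column-wise:
  col α: 3·-1 + 3·0 + 1·3 + 2·0 = 0
  col β: 3·-3 + 3·3 + 1·0 + 2·0 = 0
  col γ: 3·2 + 3·0 + 1·-2 + 2·-2 = 0

y = (P0:3, P1:3, P2:1, P3:2)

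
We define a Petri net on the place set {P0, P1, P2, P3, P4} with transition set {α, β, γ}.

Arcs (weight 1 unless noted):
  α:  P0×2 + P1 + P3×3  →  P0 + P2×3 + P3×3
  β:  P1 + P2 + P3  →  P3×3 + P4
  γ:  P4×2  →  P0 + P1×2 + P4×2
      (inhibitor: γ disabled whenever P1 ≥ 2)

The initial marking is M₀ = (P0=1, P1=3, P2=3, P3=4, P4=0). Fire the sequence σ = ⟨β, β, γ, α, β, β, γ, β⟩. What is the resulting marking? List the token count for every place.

step 1: fire β:  (P0=1, P1=3, P2=3, P3=4, P4=0) → (P0=1, P1=2, P2=2, P3=6, P4=1)
step 2: fire β:  (P0=1, P1=2, P2=2, P3=6, P4=1) → (P0=1, P1=1, P2=1, P3=8, P4=2)
step 3: fire γ:  (P0=1, P1=1, P2=1, P3=8, P4=2) → (P0=2, P1=3, P2=1, P3=8, P4=2)
step 4: fire α:  (P0=2, P1=3, P2=1, P3=8, P4=2) → (P0=1, P1=2, P2=4, P3=8, P4=2)
step 5: fire β:  (P0=1, P1=2, P2=4, P3=8, P4=2) → (P0=1, P1=1, P2=3, P3=10, P4=3)
step 6: fire β:  (P0=1, P1=1, P2=3, P3=10, P4=3) → (P0=1, P1=0, P2=2, P3=12, P4=4)
step 7: fire γ:  (P0=1, P1=0, P2=2, P3=12, P4=4) → (P0=2, P1=2, P2=2, P3=12, P4=4)
step 8: fire β:  (P0=2, P1=2, P2=2, P3=12, P4=4) → (P0=2, P1=1, P2=1, P3=14, P4=5)

(P0=2, P1=1, P2=1, P3=14, P4=5)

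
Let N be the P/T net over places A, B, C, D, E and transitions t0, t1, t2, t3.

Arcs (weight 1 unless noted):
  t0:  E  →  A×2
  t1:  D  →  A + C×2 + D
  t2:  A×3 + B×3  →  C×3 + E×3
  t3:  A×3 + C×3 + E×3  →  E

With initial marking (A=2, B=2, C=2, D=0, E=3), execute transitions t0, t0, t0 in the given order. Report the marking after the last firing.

step 1: fire t0:  (A=2, B=2, C=2, D=0, E=3) → (A=4, B=2, C=2, D=0, E=2)
step 2: fire t0:  (A=4, B=2, C=2, D=0, E=2) → (A=6, B=2, C=2, D=0, E=1)
step 3: fire t0:  (A=6, B=2, C=2, D=0, E=1) → (A=8, B=2, C=2, D=0, E=0)

(A=8, B=2, C=2, D=0, E=0)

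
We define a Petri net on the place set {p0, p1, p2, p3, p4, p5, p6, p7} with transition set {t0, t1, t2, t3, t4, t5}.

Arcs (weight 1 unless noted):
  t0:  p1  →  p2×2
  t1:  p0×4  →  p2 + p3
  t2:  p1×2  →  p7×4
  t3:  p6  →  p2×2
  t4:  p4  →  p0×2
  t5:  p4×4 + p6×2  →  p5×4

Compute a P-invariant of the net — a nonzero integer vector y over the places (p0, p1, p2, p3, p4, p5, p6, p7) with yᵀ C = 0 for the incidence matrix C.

y = (p0:1, p1:0, p2:0, p3:4, p4:2, p5:2, p6:0, p7:0)

Incidence matrix C (rows=places, cols=transitions):
       t0   t1   t2   t3   t4   t5
   p0   0   -4    0    0    2    0
   p1  -1    0   -2    0    0    0
   p2   2    1    0    2    0    0
   p3   0    1    0    0    0    0
   p4   0    0    0    0   -1   -4
   p5   0    0    0    0    0    4
   p6   0    0    0   -1    0   -2
   p7   0    0    4    0    0    0

Candidate y = [1, 0, 0, 4, 2, 2, 0, 0]; check y·C column-wise:
  col t0: 1·0 + 0·-1 + 0·2 + 4·0 + 2·0 + 2·0 = 0
  col t1: 1·-4 + 0·1 + 4·1 + 2·0 + 2·0 = 0
  col t2: 1·0 + 0·-2 + 4·0 + 2·0 + 2·0 + 0·4 = 0
  col t3: 1·0 + 0·2 + 4·0 + 2·0 + 2·0 + 0·-1 = 0
  col t4: 1·2 + 4·0 + 2·-1 + 2·0 = 0
  col t5: 1·0 + 4·0 + 2·-4 + 2·4 + 0·-2 = 0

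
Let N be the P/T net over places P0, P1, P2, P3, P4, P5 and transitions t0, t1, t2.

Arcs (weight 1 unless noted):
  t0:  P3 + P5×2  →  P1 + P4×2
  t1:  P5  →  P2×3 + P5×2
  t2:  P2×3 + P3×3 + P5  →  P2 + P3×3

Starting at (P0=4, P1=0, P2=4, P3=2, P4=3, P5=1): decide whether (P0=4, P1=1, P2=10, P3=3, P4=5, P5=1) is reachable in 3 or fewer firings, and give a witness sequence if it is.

depth 0: 1 marking
depth 1: 2 markings reached so far
depth 2: 4 markings reached so far
depth 3: 6 markings reached so far
target is not among the 6 markings reachable within 3 steps

NO — not reachable within 3 firings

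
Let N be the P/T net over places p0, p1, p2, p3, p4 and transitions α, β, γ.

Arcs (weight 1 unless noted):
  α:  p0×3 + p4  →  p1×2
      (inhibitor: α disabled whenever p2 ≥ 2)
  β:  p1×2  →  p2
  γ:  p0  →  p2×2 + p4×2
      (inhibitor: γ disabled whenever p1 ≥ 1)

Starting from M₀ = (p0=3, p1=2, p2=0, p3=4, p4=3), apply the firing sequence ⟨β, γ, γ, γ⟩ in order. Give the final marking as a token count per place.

(p0=0, p1=0, p2=7, p3=4, p4=9)

step 1: fire β:  (p0=3, p1=2, p2=0, p3=4, p4=3) → (p0=3, p1=0, p2=1, p3=4, p4=3)
step 2: fire γ:  (p0=3, p1=0, p2=1, p3=4, p4=3) → (p0=2, p1=0, p2=3, p3=4, p4=5)
step 3: fire γ:  (p0=2, p1=0, p2=3, p3=4, p4=5) → (p0=1, p1=0, p2=5, p3=4, p4=7)
step 4: fire γ:  (p0=1, p1=0, p2=5, p3=4, p4=7) → (p0=0, p1=0, p2=7, p3=4, p4=9)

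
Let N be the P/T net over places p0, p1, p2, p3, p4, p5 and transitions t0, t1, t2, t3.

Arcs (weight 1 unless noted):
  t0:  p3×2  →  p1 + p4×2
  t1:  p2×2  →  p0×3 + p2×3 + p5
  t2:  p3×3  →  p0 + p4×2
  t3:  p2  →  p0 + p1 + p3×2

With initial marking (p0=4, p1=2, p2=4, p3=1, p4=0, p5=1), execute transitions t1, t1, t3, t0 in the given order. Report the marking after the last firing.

step 1: fire t1:  (p0=4, p1=2, p2=4, p3=1, p4=0, p5=1) → (p0=7, p1=2, p2=5, p3=1, p4=0, p5=2)
step 2: fire t1:  (p0=7, p1=2, p2=5, p3=1, p4=0, p5=2) → (p0=10, p1=2, p2=6, p3=1, p4=0, p5=3)
step 3: fire t3:  (p0=10, p1=2, p2=6, p3=1, p4=0, p5=3) → (p0=11, p1=3, p2=5, p3=3, p4=0, p5=3)
step 4: fire t0:  (p0=11, p1=3, p2=5, p3=3, p4=0, p5=3) → (p0=11, p1=4, p2=5, p3=1, p4=2, p5=3)

(p0=11, p1=4, p2=5, p3=1, p4=2, p5=3)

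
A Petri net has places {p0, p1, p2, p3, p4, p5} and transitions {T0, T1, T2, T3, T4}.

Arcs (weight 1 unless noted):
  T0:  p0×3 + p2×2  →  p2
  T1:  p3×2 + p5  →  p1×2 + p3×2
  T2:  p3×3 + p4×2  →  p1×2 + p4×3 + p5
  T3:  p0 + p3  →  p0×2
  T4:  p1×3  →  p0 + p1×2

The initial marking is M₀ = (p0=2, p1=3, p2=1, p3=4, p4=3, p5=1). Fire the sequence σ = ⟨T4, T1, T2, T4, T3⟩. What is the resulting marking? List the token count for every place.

(p0=5, p1=5, p2=1, p3=0, p4=4, p5=1)

step 1: fire T4:  (p0=2, p1=3, p2=1, p3=4, p4=3, p5=1) → (p0=3, p1=2, p2=1, p3=4, p4=3, p5=1)
step 2: fire T1:  (p0=3, p1=2, p2=1, p3=4, p4=3, p5=1) → (p0=3, p1=4, p2=1, p3=4, p4=3, p5=0)
step 3: fire T2:  (p0=3, p1=4, p2=1, p3=4, p4=3, p5=0) → (p0=3, p1=6, p2=1, p3=1, p4=4, p5=1)
step 4: fire T4:  (p0=3, p1=6, p2=1, p3=1, p4=4, p5=1) → (p0=4, p1=5, p2=1, p3=1, p4=4, p5=1)
step 5: fire T3:  (p0=4, p1=5, p2=1, p3=1, p4=4, p5=1) → (p0=5, p1=5, p2=1, p3=0, p4=4, p5=1)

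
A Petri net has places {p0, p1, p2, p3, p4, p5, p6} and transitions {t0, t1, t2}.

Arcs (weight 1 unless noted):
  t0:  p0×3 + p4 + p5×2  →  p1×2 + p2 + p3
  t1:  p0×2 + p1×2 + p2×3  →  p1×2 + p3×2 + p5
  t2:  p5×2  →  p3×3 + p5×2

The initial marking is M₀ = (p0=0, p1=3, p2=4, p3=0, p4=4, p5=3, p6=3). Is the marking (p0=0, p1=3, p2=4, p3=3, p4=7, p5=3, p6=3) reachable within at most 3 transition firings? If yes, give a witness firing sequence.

depth 0: 1 marking
depth 1: 2 markings reached so far
depth 2: 3 markings reached so far
depth 3: 4 markings reached so far
target is not among the 4 markings reachable within 3 steps

NO — not reachable within 3 firings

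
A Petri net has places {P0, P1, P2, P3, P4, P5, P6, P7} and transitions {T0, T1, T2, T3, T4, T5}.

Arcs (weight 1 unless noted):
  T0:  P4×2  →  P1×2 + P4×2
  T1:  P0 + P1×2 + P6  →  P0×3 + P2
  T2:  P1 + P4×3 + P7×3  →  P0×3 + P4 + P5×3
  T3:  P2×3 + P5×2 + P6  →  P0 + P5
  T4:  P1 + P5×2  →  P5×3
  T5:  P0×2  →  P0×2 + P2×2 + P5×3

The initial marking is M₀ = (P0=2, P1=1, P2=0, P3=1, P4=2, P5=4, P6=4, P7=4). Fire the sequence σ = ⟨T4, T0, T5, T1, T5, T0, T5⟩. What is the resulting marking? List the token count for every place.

(P0=4, P1=2, P2=7, P3=1, P4=2, P5=14, P6=3, P7=4)

step 1: fire T4:  (P0=2, P1=1, P2=0, P3=1, P4=2, P5=4, P6=4, P7=4) → (P0=2, P1=0, P2=0, P3=1, P4=2, P5=5, P6=4, P7=4)
step 2: fire T0:  (P0=2, P1=0, P2=0, P3=1, P4=2, P5=5, P6=4, P7=4) → (P0=2, P1=2, P2=0, P3=1, P4=2, P5=5, P6=4, P7=4)
step 3: fire T5:  (P0=2, P1=2, P2=0, P3=1, P4=2, P5=5, P6=4, P7=4) → (P0=2, P1=2, P2=2, P3=1, P4=2, P5=8, P6=4, P7=4)
step 4: fire T1:  (P0=2, P1=2, P2=2, P3=1, P4=2, P5=8, P6=4, P7=4) → (P0=4, P1=0, P2=3, P3=1, P4=2, P5=8, P6=3, P7=4)
step 5: fire T5:  (P0=4, P1=0, P2=3, P3=1, P4=2, P5=8, P6=3, P7=4) → (P0=4, P1=0, P2=5, P3=1, P4=2, P5=11, P6=3, P7=4)
step 6: fire T0:  (P0=4, P1=0, P2=5, P3=1, P4=2, P5=11, P6=3, P7=4) → (P0=4, P1=2, P2=5, P3=1, P4=2, P5=11, P6=3, P7=4)
step 7: fire T5:  (P0=4, P1=2, P2=5, P3=1, P4=2, P5=11, P6=3, P7=4) → (P0=4, P1=2, P2=7, P3=1, P4=2, P5=14, P6=3, P7=4)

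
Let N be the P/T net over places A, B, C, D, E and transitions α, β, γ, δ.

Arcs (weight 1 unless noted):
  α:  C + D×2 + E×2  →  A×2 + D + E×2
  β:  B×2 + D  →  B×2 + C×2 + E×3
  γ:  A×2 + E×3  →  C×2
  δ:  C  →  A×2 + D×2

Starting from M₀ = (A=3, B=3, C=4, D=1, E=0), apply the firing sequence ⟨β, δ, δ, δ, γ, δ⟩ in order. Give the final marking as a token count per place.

(A=9, B=3, C=4, D=8, E=0)

step 1: fire β:  (A=3, B=3, C=4, D=1, E=0) → (A=3, B=3, C=6, D=0, E=3)
step 2: fire δ:  (A=3, B=3, C=6, D=0, E=3) → (A=5, B=3, C=5, D=2, E=3)
step 3: fire δ:  (A=5, B=3, C=5, D=2, E=3) → (A=7, B=3, C=4, D=4, E=3)
step 4: fire δ:  (A=7, B=3, C=4, D=4, E=3) → (A=9, B=3, C=3, D=6, E=3)
step 5: fire γ:  (A=9, B=3, C=3, D=6, E=3) → (A=7, B=3, C=5, D=6, E=0)
step 6: fire δ:  (A=7, B=3, C=5, D=6, E=0) → (A=9, B=3, C=4, D=8, E=0)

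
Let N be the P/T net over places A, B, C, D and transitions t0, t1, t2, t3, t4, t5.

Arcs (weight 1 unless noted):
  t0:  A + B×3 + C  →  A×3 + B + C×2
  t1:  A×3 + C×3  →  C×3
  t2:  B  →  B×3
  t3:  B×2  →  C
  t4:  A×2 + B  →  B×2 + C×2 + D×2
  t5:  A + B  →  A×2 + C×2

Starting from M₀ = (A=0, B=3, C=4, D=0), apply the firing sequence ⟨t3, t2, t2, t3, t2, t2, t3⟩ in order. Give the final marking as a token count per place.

(A=0, B=5, C=7, D=0)

step 1: fire t3:  (A=0, B=3, C=4, D=0) → (A=0, B=1, C=5, D=0)
step 2: fire t2:  (A=0, B=1, C=5, D=0) → (A=0, B=3, C=5, D=0)
step 3: fire t2:  (A=0, B=3, C=5, D=0) → (A=0, B=5, C=5, D=0)
step 4: fire t3:  (A=0, B=5, C=5, D=0) → (A=0, B=3, C=6, D=0)
step 5: fire t2:  (A=0, B=3, C=6, D=0) → (A=0, B=5, C=6, D=0)
step 6: fire t2:  (A=0, B=5, C=6, D=0) → (A=0, B=7, C=6, D=0)
step 7: fire t3:  (A=0, B=7, C=6, D=0) → (A=0, B=5, C=7, D=0)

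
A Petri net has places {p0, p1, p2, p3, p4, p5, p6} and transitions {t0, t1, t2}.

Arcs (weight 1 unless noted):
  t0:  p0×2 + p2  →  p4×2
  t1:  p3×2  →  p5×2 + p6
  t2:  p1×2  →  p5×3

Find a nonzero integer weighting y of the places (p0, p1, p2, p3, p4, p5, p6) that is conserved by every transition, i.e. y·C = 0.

y = (p0:1, p1:0, p2:-2, p3:0, p4:0, p5:0, p6:0)

Incidence matrix C (rows=places, cols=transitions):
       t0   t1   t2
   p0  -2    0    0
   p1   0    0   -2
   p2  -1    0    0
   p3   0   -2    0
   p4   2    0    0
   p5   0    2    3
   p6   0    1    0

Candidate y = [1, 0, -2, 0, 0, 0, 0]; check y·C column-wise:
  col t0: 1·-2 + -2·-1 + 0·2 = 0
  col t1: 1·0 + -2·0 + 0·-2 + 0·2 + 0·1 = 0
  col t2: 1·0 + 0·-2 + -2·0 + 0·3 = 0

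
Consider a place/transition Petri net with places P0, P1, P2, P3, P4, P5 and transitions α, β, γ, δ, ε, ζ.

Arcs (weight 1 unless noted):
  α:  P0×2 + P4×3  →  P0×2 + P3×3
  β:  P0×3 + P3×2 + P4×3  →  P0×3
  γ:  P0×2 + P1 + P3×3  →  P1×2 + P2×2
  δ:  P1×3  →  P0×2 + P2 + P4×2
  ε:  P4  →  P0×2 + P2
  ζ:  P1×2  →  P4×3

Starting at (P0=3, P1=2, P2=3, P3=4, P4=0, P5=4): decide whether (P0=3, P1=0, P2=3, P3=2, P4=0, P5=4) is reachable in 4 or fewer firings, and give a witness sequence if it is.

YES — reachable via ⟨ζ, β⟩ (2 firings)

step 1: fire ζ:  (P0=3, P1=2, P2=3, P3=4, P4=0, P5=4) → (P0=3, P1=0, P2=3, P3=4, P4=3, P5=4)
step 2: fire β:  (P0=3, P1=0, P2=3, P3=4, P4=3, P5=4) → (P0=3, P1=0, P2=3, P3=2, P4=0, P5=4)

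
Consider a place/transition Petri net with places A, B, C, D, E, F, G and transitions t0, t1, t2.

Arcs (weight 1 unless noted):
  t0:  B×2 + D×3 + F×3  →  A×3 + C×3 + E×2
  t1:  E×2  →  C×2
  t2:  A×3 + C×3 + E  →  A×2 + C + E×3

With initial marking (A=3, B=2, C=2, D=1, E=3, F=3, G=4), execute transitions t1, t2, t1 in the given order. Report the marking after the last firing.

(A=2, B=2, C=4, D=1, E=1, F=3, G=4)

step 1: fire t1:  (A=3, B=2, C=2, D=1, E=3, F=3, G=4) → (A=3, B=2, C=4, D=1, E=1, F=3, G=4)
step 2: fire t2:  (A=3, B=2, C=4, D=1, E=1, F=3, G=4) → (A=2, B=2, C=2, D=1, E=3, F=3, G=4)
step 3: fire t1:  (A=2, B=2, C=2, D=1, E=3, F=3, G=4) → (A=2, B=2, C=4, D=1, E=1, F=3, G=4)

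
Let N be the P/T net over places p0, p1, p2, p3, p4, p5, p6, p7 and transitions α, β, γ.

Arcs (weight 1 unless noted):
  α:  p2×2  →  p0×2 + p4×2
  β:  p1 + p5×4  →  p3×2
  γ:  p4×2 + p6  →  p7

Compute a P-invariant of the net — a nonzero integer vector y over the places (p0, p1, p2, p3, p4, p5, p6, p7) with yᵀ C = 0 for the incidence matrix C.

Incidence matrix C (rows=places, cols=transitions):
        α    β    γ
   p0   2    0    0
   p1   0   -1    0
   p2  -2    0    0
   p3   0    2    0
   p4   2    0   -2
   p5   0   -4    0
   p6   0    0   -1
   p7   0    0    1

Candidate y = [1, 0, 1, 0, 0, 0, 0, 0]; check y·C column-wise:
  col α: 1·2 + 1·-2 + 0·2 = 0
  col β: 1·0 + 0·-1 + 1·0 + 0·2 + 0·-4 = 0
  col γ: 1·0 + 1·0 + 0·-2 + 0·-1 + 0·1 = 0

y = (p0:1, p1:0, p2:1, p3:0, p4:0, p5:0, p6:0, p7:0)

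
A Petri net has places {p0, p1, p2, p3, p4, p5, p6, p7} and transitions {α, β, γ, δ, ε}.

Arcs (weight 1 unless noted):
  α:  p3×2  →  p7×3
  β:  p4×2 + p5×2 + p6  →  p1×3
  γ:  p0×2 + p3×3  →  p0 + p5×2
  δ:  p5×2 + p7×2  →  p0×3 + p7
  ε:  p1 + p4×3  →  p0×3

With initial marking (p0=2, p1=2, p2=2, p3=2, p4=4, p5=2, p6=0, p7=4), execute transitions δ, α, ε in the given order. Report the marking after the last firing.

(p0=8, p1=1, p2=2, p3=0, p4=1, p5=0, p6=0, p7=6)

step 1: fire δ:  (p0=2, p1=2, p2=2, p3=2, p4=4, p5=2, p6=0, p7=4) → (p0=5, p1=2, p2=2, p3=2, p4=4, p5=0, p6=0, p7=3)
step 2: fire α:  (p0=5, p1=2, p2=2, p3=2, p4=4, p5=0, p6=0, p7=3) → (p0=5, p1=2, p2=2, p3=0, p4=4, p5=0, p6=0, p7=6)
step 3: fire ε:  (p0=5, p1=2, p2=2, p3=0, p4=4, p5=0, p6=0, p7=6) → (p0=8, p1=1, p2=2, p3=0, p4=1, p5=0, p6=0, p7=6)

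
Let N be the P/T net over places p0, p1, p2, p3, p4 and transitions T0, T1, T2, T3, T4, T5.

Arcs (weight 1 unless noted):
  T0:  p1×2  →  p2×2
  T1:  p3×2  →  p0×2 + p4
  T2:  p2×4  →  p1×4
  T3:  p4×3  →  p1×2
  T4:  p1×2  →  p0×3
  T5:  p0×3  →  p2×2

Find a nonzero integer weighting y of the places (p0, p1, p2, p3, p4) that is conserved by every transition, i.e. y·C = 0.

Incidence matrix C (rows=places, cols=transitions):
       T0   T1   T2   T3   T4   T5
   p0   0    2    0    0    3   -3
   p1  -2    0    4    2   -2    0
   p2   2    0   -4    0    0    2
   p3   0   -2    0    0    0    0
   p4   0    1    0   -3    0    0

Candidate y = [2, 3, 3, 3, 2]; check y·C column-wise:
  col T0: 2·0 + 3·-2 + 3·2 + 3·0 + 2·0 = 0
  col T1: 2·2 + 3·0 + 3·0 + 3·-2 + 2·1 = 0
  col T2: 2·0 + 3·4 + 3·-4 + 3·0 + 2·0 = 0
  col T3: 2·0 + 3·2 + 3·0 + 3·0 + 2·-3 = 0
  col T4: 2·3 + 3·-2 + 3·0 + 3·0 + 2·0 = 0
  col T5: 2·-3 + 3·0 + 3·2 + 3·0 + 2·0 = 0

y = (p0:2, p1:3, p2:3, p3:3, p4:2)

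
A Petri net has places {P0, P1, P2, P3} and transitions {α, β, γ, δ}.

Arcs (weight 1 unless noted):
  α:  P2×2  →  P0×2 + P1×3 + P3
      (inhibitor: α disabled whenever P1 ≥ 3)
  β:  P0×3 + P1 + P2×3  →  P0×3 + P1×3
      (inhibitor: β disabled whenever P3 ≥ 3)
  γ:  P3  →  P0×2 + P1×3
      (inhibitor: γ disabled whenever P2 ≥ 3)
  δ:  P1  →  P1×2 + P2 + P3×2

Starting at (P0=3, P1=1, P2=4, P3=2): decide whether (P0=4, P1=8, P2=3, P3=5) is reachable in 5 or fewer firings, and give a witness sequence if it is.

depth 0: 1 marking
depth 1: 4 markings reached so far
depth 2: 9 markings reached so far
depth 3: 16 markings reached so far
depth 4: 24 markings reached so far
depth 5: 33 markings reached so far
target is not among the 33 markings reachable within 5 steps

NO — not reachable within 5 firings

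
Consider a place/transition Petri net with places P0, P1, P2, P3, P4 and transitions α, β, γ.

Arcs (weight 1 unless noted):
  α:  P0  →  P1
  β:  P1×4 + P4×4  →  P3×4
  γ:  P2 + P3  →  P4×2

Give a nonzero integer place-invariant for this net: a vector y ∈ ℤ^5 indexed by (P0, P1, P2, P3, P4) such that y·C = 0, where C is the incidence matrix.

Incidence matrix C (rows=places, cols=transitions):
        α    β    γ
   P0  -1    0    0
   P1   1   -4    0
   P2   0    0   -1
   P3   0    4   -1
   P4   0   -4    2

Candidate y = [1, 1, -1, 1, 0]; check y·C column-wise:
  col α: 1·-1 + 1·1 + -1·0 + 1·0 = 0
  col β: 1·0 + 1·-4 + -1·0 + 1·4 + 0·-4 = 0
  col γ: 1·0 + 1·0 + -1·-1 + 1·-1 + 0·2 = 0

y = (P0:1, P1:1, P2:-1, P3:1, P4:0)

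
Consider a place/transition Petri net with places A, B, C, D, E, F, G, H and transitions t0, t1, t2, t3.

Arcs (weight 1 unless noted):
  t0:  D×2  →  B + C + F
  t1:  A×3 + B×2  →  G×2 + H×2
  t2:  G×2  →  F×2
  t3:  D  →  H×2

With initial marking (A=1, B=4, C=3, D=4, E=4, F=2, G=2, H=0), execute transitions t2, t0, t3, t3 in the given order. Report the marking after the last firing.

(A=1, B=5, C=4, D=0, E=4, F=5, G=0, H=4)

step 1: fire t2:  (A=1, B=4, C=3, D=4, E=4, F=2, G=2, H=0) → (A=1, B=4, C=3, D=4, E=4, F=4, G=0, H=0)
step 2: fire t0:  (A=1, B=4, C=3, D=4, E=4, F=4, G=0, H=0) → (A=1, B=5, C=4, D=2, E=4, F=5, G=0, H=0)
step 3: fire t3:  (A=1, B=5, C=4, D=2, E=4, F=5, G=0, H=0) → (A=1, B=5, C=4, D=1, E=4, F=5, G=0, H=2)
step 4: fire t3:  (A=1, B=5, C=4, D=1, E=4, F=5, G=0, H=2) → (A=1, B=5, C=4, D=0, E=4, F=5, G=0, H=4)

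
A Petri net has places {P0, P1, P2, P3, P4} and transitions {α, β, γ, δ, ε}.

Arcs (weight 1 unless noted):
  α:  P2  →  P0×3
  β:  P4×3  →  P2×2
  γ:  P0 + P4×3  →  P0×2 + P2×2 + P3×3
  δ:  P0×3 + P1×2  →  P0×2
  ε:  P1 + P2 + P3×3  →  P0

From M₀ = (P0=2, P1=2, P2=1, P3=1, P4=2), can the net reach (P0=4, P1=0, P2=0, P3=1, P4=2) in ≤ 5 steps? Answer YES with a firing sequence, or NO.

YES — reachable via ⟨α, δ⟩ (2 firings)

step 1: fire α:  (P0=2, P1=2, P2=1, P3=1, P4=2) → (P0=5, P1=2, P2=0, P3=1, P4=2)
step 2: fire δ:  (P0=5, P1=2, P2=0, P3=1, P4=2) → (P0=4, P1=0, P2=0, P3=1, P4=2)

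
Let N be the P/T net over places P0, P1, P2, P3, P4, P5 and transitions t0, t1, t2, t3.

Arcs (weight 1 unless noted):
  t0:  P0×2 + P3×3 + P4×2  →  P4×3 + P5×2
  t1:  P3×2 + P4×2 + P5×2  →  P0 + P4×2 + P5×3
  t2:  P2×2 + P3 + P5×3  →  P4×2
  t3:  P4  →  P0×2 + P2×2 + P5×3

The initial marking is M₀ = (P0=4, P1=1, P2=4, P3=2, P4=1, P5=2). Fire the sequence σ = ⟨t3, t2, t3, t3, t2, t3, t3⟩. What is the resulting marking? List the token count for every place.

step 1: fire t3:  (P0=4, P1=1, P2=4, P3=2, P4=1, P5=2) → (P0=6, P1=1, P2=6, P3=2, P4=0, P5=5)
step 2: fire t2:  (P0=6, P1=1, P2=6, P3=2, P4=0, P5=5) → (P0=6, P1=1, P2=4, P3=1, P4=2, P5=2)
step 3: fire t3:  (P0=6, P1=1, P2=4, P3=1, P4=2, P5=2) → (P0=8, P1=1, P2=6, P3=1, P4=1, P5=5)
step 4: fire t3:  (P0=8, P1=1, P2=6, P3=1, P4=1, P5=5) → (P0=10, P1=1, P2=8, P3=1, P4=0, P5=8)
step 5: fire t2:  (P0=10, P1=1, P2=8, P3=1, P4=0, P5=8) → (P0=10, P1=1, P2=6, P3=0, P4=2, P5=5)
step 6: fire t3:  (P0=10, P1=1, P2=6, P3=0, P4=2, P5=5) → (P0=12, P1=1, P2=8, P3=0, P4=1, P5=8)
step 7: fire t3:  (P0=12, P1=1, P2=8, P3=0, P4=1, P5=8) → (P0=14, P1=1, P2=10, P3=0, P4=0, P5=11)

(P0=14, P1=1, P2=10, P3=0, P4=0, P5=11)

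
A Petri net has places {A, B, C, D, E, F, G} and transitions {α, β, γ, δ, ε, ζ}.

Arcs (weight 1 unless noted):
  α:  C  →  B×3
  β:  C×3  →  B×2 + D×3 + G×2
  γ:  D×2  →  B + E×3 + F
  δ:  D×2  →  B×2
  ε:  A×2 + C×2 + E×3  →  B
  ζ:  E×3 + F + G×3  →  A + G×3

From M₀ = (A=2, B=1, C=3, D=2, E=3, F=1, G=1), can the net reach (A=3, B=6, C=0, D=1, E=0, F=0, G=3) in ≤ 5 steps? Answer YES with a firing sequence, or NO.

depth 0: 1 marking
depth 1: 6 markings reached so far
depth 2: 15 markings reached so far
depth 3: 25 markings reached so far
depth 4: 31 markings reached so far
depth 5: 33 markings reached so far
target is not among the 33 markings reachable within 5 steps

NO — not reachable within 5 firings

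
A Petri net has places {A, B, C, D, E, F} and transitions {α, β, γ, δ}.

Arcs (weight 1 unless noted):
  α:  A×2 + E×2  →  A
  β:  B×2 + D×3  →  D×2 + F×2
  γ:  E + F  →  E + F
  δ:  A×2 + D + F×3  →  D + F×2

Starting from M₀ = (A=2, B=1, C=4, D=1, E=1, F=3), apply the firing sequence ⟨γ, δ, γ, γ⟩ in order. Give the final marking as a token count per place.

step 1: fire γ:  (A=2, B=1, C=4, D=1, E=1, F=3) → (A=2, B=1, C=4, D=1, E=1, F=3)
step 2: fire δ:  (A=2, B=1, C=4, D=1, E=1, F=3) → (A=0, B=1, C=4, D=1, E=1, F=2)
step 3: fire γ:  (A=0, B=1, C=4, D=1, E=1, F=2) → (A=0, B=1, C=4, D=1, E=1, F=2)
step 4: fire γ:  (A=0, B=1, C=4, D=1, E=1, F=2) → (A=0, B=1, C=4, D=1, E=1, F=2)

(A=0, B=1, C=4, D=1, E=1, F=2)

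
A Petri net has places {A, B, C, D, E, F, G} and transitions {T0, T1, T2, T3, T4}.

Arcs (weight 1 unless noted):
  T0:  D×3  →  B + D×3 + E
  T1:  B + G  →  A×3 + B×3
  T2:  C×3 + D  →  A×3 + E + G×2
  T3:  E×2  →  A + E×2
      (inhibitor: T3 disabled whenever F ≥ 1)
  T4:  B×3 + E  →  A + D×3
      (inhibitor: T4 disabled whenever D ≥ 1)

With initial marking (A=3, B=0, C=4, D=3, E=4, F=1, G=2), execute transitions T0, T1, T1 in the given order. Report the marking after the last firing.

step 1: fire T0:  (A=3, B=0, C=4, D=3, E=4, F=1, G=2) → (A=3, B=1, C=4, D=3, E=5, F=1, G=2)
step 2: fire T1:  (A=3, B=1, C=4, D=3, E=5, F=1, G=2) → (A=6, B=3, C=4, D=3, E=5, F=1, G=1)
step 3: fire T1:  (A=6, B=3, C=4, D=3, E=5, F=1, G=1) → (A=9, B=5, C=4, D=3, E=5, F=1, G=0)

(A=9, B=5, C=4, D=3, E=5, F=1, G=0)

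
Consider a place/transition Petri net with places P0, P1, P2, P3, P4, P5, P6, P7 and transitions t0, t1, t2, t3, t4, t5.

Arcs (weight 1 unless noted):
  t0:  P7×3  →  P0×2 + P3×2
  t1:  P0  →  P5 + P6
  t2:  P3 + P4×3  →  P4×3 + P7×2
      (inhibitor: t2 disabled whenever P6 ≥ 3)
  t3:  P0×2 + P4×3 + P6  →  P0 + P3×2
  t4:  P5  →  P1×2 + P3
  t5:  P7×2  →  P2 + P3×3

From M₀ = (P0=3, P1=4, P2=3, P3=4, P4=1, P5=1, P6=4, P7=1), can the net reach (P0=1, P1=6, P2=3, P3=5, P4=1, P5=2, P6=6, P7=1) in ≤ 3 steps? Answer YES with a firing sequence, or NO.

YES — reachable via ⟨t1, t1, t4⟩ (3 firings)

step 1: fire t1:  (P0=3, P1=4, P2=3, P3=4, P4=1, P5=1, P6=4, P7=1) → (P0=2, P1=4, P2=3, P3=4, P4=1, P5=2, P6=5, P7=1)
step 2: fire t1:  (P0=2, P1=4, P2=3, P3=4, P4=1, P5=2, P6=5, P7=1) → (P0=1, P1=4, P2=3, P3=4, P4=1, P5=3, P6=6, P7=1)
step 3: fire t4:  (P0=1, P1=4, P2=3, P3=4, P4=1, P5=3, P6=6, P7=1) → (P0=1, P1=6, P2=3, P3=5, P4=1, P5=2, P6=6, P7=1)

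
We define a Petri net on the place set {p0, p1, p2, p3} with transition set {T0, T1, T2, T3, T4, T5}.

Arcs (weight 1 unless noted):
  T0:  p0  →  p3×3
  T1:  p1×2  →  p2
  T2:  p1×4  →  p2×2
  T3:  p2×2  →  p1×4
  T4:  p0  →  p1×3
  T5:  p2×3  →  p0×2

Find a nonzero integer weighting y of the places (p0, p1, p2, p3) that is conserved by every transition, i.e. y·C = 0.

y = (p0:3, p1:1, p2:2, p3:1)

Incidence matrix C (rows=places, cols=transitions):
       T0   T1   T2   T3   T4   T5
   p0  -1    0    0    0   -1    2
   p1   0   -2   -4    4    3    0
   p2   0    1    2   -2    0   -3
   p3   3    0    0    0    0    0

Candidate y = [3, 1, 2, 1]; check y·C column-wise:
  col T0: 3·-1 + 1·0 + 2·0 + 1·3 = 0
  col T1: 3·0 + 1·-2 + 2·1 + 1·0 = 0
  col T2: 3·0 + 1·-4 + 2·2 + 1·0 = 0
  col T3: 3·0 + 1·4 + 2·-2 + 1·0 = 0
  col T4: 3·-1 + 1·3 + 2·0 + 1·0 = 0
  col T5: 3·2 + 1·0 + 2·-3 + 1·0 = 0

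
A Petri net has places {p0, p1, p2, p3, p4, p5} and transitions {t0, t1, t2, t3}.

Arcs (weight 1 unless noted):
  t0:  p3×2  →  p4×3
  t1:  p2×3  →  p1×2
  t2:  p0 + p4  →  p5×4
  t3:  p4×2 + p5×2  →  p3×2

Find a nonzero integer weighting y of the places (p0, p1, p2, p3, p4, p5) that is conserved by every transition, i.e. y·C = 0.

Incidence matrix C (rows=places, cols=transitions):
       t0   t1   t2   t3
   p0   0    0   -1    0
   p1   0    2    0    0
   p2   0   -3    0    0
   p3  -2    0    0    2
   p4   3    0   -1   -2
   p5   0    0    4   -2

Candidate y = [0, 3, 2, 0, 0, 0]; check y·C column-wise:
  col t0: 3·0 + 2·0 + 0·-2 + 0·3 = 0
  col t1: 3·2 + 2·-3 = 0
  col t2: 0·-1 + 3·0 + 2·0 + 0·-1 + 0·4 = 0
  col t3: 3·0 + 2·0 + 0·2 + 0·-2 + 0·-2 = 0

y = (p0:0, p1:3, p2:2, p3:0, p4:0, p5:0)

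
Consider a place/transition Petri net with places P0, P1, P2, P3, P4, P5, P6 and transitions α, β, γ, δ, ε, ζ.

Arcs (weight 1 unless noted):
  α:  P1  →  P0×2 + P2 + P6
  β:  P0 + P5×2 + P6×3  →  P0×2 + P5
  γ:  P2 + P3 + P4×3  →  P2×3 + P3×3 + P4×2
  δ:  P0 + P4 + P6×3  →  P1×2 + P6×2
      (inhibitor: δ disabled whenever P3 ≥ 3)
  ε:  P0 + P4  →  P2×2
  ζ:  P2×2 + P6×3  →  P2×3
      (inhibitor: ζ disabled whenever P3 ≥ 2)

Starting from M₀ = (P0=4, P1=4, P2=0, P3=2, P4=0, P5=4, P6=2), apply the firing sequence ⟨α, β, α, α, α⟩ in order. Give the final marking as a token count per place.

(P0=13, P1=0, P2=4, P3=2, P4=0, P5=3, P6=3)

step 1: fire α:  (P0=4, P1=4, P2=0, P3=2, P4=0, P5=4, P6=2) → (P0=6, P1=3, P2=1, P3=2, P4=0, P5=4, P6=3)
step 2: fire β:  (P0=6, P1=3, P2=1, P3=2, P4=0, P5=4, P6=3) → (P0=7, P1=3, P2=1, P3=2, P4=0, P5=3, P6=0)
step 3: fire α:  (P0=7, P1=3, P2=1, P3=2, P4=0, P5=3, P6=0) → (P0=9, P1=2, P2=2, P3=2, P4=0, P5=3, P6=1)
step 4: fire α:  (P0=9, P1=2, P2=2, P3=2, P4=0, P5=3, P6=1) → (P0=11, P1=1, P2=3, P3=2, P4=0, P5=3, P6=2)
step 5: fire α:  (P0=11, P1=1, P2=3, P3=2, P4=0, P5=3, P6=2) → (P0=13, P1=0, P2=4, P3=2, P4=0, P5=3, P6=3)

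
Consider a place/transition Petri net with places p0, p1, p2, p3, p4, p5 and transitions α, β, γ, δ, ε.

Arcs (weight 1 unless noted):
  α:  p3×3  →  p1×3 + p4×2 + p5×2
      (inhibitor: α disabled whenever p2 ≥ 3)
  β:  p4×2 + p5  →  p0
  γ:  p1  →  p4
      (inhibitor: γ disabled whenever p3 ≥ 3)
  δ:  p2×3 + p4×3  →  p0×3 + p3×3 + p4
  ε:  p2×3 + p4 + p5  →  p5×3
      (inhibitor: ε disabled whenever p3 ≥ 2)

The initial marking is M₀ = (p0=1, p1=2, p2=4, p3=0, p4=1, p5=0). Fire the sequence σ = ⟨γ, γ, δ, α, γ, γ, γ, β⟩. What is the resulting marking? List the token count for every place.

step 1: fire γ:  (p0=1, p1=2, p2=4, p3=0, p4=1, p5=0) → (p0=1, p1=1, p2=4, p3=0, p4=2, p5=0)
step 2: fire γ:  (p0=1, p1=1, p2=4, p3=0, p4=2, p5=0) → (p0=1, p1=0, p2=4, p3=0, p4=3, p5=0)
step 3: fire δ:  (p0=1, p1=0, p2=4, p3=0, p4=3, p5=0) → (p0=4, p1=0, p2=1, p3=3, p4=1, p5=0)
step 4: fire α:  (p0=4, p1=0, p2=1, p3=3, p4=1, p5=0) → (p0=4, p1=3, p2=1, p3=0, p4=3, p5=2)
step 5: fire γ:  (p0=4, p1=3, p2=1, p3=0, p4=3, p5=2) → (p0=4, p1=2, p2=1, p3=0, p4=4, p5=2)
step 6: fire γ:  (p0=4, p1=2, p2=1, p3=0, p4=4, p5=2) → (p0=4, p1=1, p2=1, p3=0, p4=5, p5=2)
step 7: fire γ:  (p0=4, p1=1, p2=1, p3=0, p4=5, p5=2) → (p0=4, p1=0, p2=1, p3=0, p4=6, p5=2)
step 8: fire β:  (p0=4, p1=0, p2=1, p3=0, p4=6, p5=2) → (p0=5, p1=0, p2=1, p3=0, p4=4, p5=1)

(p0=5, p1=0, p2=1, p3=0, p4=4, p5=1)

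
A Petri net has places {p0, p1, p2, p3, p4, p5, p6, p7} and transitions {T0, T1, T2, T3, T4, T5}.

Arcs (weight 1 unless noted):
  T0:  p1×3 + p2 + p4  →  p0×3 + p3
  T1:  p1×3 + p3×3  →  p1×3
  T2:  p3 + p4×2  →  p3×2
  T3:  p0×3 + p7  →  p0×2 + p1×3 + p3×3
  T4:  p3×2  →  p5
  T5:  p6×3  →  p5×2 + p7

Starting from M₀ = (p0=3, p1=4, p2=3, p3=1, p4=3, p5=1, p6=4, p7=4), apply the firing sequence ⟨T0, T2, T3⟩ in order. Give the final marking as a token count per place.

(p0=5, p1=4, p2=2, p3=6, p4=0, p5=1, p6=4, p7=3)

step 1: fire T0:  (p0=3, p1=4, p2=3, p3=1, p4=3, p5=1, p6=4, p7=4) → (p0=6, p1=1, p2=2, p3=2, p4=2, p5=1, p6=4, p7=4)
step 2: fire T2:  (p0=6, p1=1, p2=2, p3=2, p4=2, p5=1, p6=4, p7=4) → (p0=6, p1=1, p2=2, p3=3, p4=0, p5=1, p6=4, p7=4)
step 3: fire T3:  (p0=6, p1=1, p2=2, p3=3, p4=0, p5=1, p6=4, p7=4) → (p0=5, p1=4, p2=2, p3=6, p4=0, p5=1, p6=4, p7=3)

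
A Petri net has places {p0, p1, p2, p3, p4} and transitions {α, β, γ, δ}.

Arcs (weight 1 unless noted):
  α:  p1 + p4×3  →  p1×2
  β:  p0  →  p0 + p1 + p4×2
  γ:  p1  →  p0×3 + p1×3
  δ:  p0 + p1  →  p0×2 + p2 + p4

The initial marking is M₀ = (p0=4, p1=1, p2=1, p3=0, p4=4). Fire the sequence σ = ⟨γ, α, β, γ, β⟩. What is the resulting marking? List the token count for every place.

step 1: fire γ:  (p0=4, p1=1, p2=1, p3=0, p4=4) → (p0=7, p1=3, p2=1, p3=0, p4=4)
step 2: fire α:  (p0=7, p1=3, p2=1, p3=0, p4=4) → (p0=7, p1=4, p2=1, p3=0, p4=1)
step 3: fire β:  (p0=7, p1=4, p2=1, p3=0, p4=1) → (p0=7, p1=5, p2=1, p3=0, p4=3)
step 4: fire γ:  (p0=7, p1=5, p2=1, p3=0, p4=3) → (p0=10, p1=7, p2=1, p3=0, p4=3)
step 5: fire β:  (p0=10, p1=7, p2=1, p3=0, p4=3) → (p0=10, p1=8, p2=1, p3=0, p4=5)

(p0=10, p1=8, p2=1, p3=0, p4=5)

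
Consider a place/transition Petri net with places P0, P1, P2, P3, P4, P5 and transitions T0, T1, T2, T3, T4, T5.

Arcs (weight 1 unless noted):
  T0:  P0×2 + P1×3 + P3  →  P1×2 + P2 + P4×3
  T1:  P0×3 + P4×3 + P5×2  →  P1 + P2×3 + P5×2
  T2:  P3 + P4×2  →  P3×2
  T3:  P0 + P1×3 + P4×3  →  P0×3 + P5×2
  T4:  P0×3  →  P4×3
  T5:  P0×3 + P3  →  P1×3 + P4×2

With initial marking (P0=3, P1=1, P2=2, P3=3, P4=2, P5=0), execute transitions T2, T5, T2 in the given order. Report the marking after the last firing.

step 1: fire T2:  (P0=3, P1=1, P2=2, P3=3, P4=2, P5=0) → (P0=3, P1=1, P2=2, P3=4, P4=0, P5=0)
step 2: fire T5:  (P0=3, P1=1, P2=2, P3=4, P4=0, P5=0) → (P0=0, P1=4, P2=2, P3=3, P4=2, P5=0)
step 3: fire T2:  (P0=0, P1=4, P2=2, P3=3, P4=2, P5=0) → (P0=0, P1=4, P2=2, P3=4, P4=0, P5=0)

(P0=0, P1=4, P2=2, P3=4, P4=0, P5=0)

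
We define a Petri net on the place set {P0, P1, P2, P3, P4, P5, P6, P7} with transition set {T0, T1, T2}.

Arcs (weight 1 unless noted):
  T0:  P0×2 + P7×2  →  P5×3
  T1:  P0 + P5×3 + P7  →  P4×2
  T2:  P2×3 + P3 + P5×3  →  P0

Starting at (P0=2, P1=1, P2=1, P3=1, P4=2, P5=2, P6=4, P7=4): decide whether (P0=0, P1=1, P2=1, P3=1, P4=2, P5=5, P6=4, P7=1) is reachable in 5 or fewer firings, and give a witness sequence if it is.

NO — not reachable within 5 firings

depth 0: 1 marking
depth 1: 2 markings reached so far
depth 2: 2 markings reached so far
(frontier empty at depth 2; search complete)
target is not among the 2 markings reachable within 5 steps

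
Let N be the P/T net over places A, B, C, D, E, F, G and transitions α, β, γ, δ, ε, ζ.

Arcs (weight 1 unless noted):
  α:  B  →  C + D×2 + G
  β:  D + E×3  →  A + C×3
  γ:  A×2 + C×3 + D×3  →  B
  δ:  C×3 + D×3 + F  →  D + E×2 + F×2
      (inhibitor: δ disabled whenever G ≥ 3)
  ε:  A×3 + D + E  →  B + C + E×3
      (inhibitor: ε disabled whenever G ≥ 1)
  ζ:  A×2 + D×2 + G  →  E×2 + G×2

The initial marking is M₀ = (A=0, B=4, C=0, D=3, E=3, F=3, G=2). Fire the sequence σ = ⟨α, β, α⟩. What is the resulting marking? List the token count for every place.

step 1: fire α:  (A=0, B=4, C=0, D=3, E=3, F=3, G=2) → (A=0, B=3, C=1, D=5, E=3, F=3, G=3)
step 2: fire β:  (A=0, B=3, C=1, D=5, E=3, F=3, G=3) → (A=1, B=3, C=4, D=4, E=0, F=3, G=3)
step 3: fire α:  (A=1, B=3, C=4, D=4, E=0, F=3, G=3) → (A=1, B=2, C=5, D=6, E=0, F=3, G=4)

(A=1, B=2, C=5, D=6, E=0, F=3, G=4)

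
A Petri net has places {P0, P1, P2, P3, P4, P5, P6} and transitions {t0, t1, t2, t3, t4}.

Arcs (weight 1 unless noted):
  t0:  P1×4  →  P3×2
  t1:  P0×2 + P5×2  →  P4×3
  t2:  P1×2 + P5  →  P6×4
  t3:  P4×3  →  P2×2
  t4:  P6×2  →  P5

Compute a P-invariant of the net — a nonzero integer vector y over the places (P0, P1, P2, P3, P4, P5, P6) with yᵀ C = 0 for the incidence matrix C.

y = (P0:3, P1:0, P2:3, P3:0, P4:2, P5:0, P6:0)

Incidence matrix C (rows=places, cols=transitions):
       t0   t1   t2   t3   t4
   P0   0   -2    0    0    0
   P1  -4    0   -2    0    0
   P2   0    0    0    2    0
   P3   2    0    0    0    0
   P4   0    3    0   -3    0
   P5   0   -2   -1    0    1
   P6   0    0    4    0   -2

Candidate y = [3, 0, 3, 0, 2, 0, 0]; check y·C column-wise:
  col t0: 3·0 + 0·-4 + 3·0 + 0·2 + 2·0 = 0
  col t1: 3·-2 + 3·0 + 2·3 + 0·-2 = 0
  col t2: 3·0 + 0·-2 + 3·0 + 2·0 + 0·-1 + 0·4 = 0
  col t3: 3·0 + 3·2 + 2·-3 = 0
  col t4: 3·0 + 3·0 + 2·0 + 0·1 + 0·-2 = 0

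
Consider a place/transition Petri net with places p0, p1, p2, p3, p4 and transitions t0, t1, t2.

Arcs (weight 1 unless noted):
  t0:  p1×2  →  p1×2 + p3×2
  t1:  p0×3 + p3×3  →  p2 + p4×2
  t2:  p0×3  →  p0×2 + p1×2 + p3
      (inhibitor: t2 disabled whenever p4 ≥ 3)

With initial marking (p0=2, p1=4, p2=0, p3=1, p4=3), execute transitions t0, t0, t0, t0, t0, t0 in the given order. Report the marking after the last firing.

step 1: fire t0:  (p0=2, p1=4, p2=0, p3=1, p4=3) → (p0=2, p1=4, p2=0, p3=3, p4=3)
step 2: fire t0:  (p0=2, p1=4, p2=0, p3=3, p4=3) → (p0=2, p1=4, p2=0, p3=5, p4=3)
step 3: fire t0:  (p0=2, p1=4, p2=0, p3=5, p4=3) → (p0=2, p1=4, p2=0, p3=7, p4=3)
step 4: fire t0:  (p0=2, p1=4, p2=0, p3=7, p4=3) → (p0=2, p1=4, p2=0, p3=9, p4=3)
step 5: fire t0:  (p0=2, p1=4, p2=0, p3=9, p4=3) → (p0=2, p1=4, p2=0, p3=11, p4=3)
step 6: fire t0:  (p0=2, p1=4, p2=0, p3=11, p4=3) → (p0=2, p1=4, p2=0, p3=13, p4=3)

(p0=2, p1=4, p2=0, p3=13, p4=3)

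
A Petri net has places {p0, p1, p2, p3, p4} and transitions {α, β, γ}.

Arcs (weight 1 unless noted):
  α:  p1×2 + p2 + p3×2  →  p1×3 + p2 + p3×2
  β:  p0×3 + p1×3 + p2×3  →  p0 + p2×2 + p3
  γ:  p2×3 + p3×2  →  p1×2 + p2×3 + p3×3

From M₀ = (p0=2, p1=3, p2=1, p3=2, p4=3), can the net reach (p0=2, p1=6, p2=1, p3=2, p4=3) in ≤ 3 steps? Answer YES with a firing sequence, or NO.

YES — reachable via ⟨α, α, α⟩ (3 firings)

step 1: fire α:  (p0=2, p1=3, p2=1, p3=2, p4=3) → (p0=2, p1=4, p2=1, p3=2, p4=3)
step 2: fire α:  (p0=2, p1=4, p2=1, p3=2, p4=3) → (p0=2, p1=5, p2=1, p3=2, p4=3)
step 3: fire α:  (p0=2, p1=5, p2=1, p3=2, p4=3) → (p0=2, p1=6, p2=1, p3=2, p4=3)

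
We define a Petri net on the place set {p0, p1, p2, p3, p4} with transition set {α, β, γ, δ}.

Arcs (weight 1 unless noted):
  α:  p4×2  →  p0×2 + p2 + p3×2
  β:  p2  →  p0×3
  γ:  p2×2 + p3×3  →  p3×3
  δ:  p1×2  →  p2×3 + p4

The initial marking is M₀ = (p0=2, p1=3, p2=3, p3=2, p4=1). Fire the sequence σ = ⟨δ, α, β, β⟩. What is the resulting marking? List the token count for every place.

(p0=10, p1=1, p2=5, p3=4, p4=0)

step 1: fire δ:  (p0=2, p1=3, p2=3, p3=2, p4=1) → (p0=2, p1=1, p2=6, p3=2, p4=2)
step 2: fire α:  (p0=2, p1=1, p2=6, p3=2, p4=2) → (p0=4, p1=1, p2=7, p3=4, p4=0)
step 3: fire β:  (p0=4, p1=1, p2=7, p3=4, p4=0) → (p0=7, p1=1, p2=6, p3=4, p4=0)
step 4: fire β:  (p0=7, p1=1, p2=6, p3=4, p4=0) → (p0=10, p1=1, p2=5, p3=4, p4=0)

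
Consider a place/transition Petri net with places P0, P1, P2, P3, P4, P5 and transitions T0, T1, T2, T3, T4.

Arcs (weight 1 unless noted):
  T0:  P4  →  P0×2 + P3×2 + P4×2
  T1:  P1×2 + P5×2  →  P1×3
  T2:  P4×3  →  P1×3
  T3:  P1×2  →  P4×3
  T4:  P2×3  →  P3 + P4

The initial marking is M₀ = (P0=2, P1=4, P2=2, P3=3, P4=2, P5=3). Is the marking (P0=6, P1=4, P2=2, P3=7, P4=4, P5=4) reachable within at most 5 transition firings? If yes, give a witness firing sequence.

depth 0: 1 marking
depth 1: 4 markings reached so far
depth 2: 11 markings reached so far
depth 3: 22 markings reached so far
depth 4: 37 markings reached so far
depth 5: 56 markings reached so far
target is not among the 56 markings reachable within 5 steps

NO — not reachable within 5 firings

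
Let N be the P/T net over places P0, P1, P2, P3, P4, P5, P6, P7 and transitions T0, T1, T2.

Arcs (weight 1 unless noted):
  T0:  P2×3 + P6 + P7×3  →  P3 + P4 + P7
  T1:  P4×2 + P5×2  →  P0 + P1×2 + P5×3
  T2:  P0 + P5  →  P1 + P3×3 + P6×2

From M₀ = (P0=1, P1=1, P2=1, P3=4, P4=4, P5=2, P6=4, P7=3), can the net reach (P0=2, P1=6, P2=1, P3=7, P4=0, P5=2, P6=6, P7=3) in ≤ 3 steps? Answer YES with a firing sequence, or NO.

depth 0: 1 marking
depth 1: 3 markings reached so far
depth 2: 5 markings reached so far
depth 3: 7 markings reached so far
target is not among the 7 markings reachable within 3 steps

NO — not reachable within 3 firings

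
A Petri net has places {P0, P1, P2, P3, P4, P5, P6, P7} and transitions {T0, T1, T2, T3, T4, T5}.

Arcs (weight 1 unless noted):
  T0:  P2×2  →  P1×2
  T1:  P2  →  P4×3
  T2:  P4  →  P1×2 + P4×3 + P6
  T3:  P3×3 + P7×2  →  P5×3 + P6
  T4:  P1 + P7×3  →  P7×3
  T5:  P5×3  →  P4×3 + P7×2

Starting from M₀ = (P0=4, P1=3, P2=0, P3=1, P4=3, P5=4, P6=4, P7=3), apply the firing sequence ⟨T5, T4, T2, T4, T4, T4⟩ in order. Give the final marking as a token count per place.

step 1: fire T5:  (P0=4, P1=3, P2=0, P3=1, P4=3, P5=4, P6=4, P7=3) → (P0=4, P1=3, P2=0, P3=1, P4=6, P5=1, P6=4, P7=5)
step 2: fire T4:  (P0=4, P1=3, P2=0, P3=1, P4=6, P5=1, P6=4, P7=5) → (P0=4, P1=2, P2=0, P3=1, P4=6, P5=1, P6=4, P7=5)
step 3: fire T2:  (P0=4, P1=2, P2=0, P3=1, P4=6, P5=1, P6=4, P7=5) → (P0=4, P1=4, P2=0, P3=1, P4=8, P5=1, P6=5, P7=5)
step 4: fire T4:  (P0=4, P1=4, P2=0, P3=1, P4=8, P5=1, P6=5, P7=5) → (P0=4, P1=3, P2=0, P3=1, P4=8, P5=1, P6=5, P7=5)
step 5: fire T4:  (P0=4, P1=3, P2=0, P3=1, P4=8, P5=1, P6=5, P7=5) → (P0=4, P1=2, P2=0, P3=1, P4=8, P5=1, P6=5, P7=5)
step 6: fire T4:  (P0=4, P1=2, P2=0, P3=1, P4=8, P5=1, P6=5, P7=5) → (P0=4, P1=1, P2=0, P3=1, P4=8, P5=1, P6=5, P7=5)

(P0=4, P1=1, P2=0, P3=1, P4=8, P5=1, P6=5, P7=5)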